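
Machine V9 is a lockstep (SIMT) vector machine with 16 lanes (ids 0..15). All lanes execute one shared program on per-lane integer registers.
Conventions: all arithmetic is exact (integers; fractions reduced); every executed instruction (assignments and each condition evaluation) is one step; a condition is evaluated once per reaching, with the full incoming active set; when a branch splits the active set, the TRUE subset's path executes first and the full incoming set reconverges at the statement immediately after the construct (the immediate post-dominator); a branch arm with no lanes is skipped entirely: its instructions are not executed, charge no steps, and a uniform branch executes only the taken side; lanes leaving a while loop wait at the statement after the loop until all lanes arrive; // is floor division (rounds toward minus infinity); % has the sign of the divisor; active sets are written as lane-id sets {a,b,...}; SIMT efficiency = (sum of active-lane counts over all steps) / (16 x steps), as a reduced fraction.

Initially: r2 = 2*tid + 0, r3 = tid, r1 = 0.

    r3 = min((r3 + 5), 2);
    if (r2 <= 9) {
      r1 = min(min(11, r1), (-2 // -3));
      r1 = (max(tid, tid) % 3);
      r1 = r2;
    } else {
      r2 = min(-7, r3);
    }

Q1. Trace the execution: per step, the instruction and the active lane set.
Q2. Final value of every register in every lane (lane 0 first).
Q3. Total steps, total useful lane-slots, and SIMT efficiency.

step 0: r3 <- min((r3 + 5), 2)       {0,1,2,3,4,5,6,7,8,9,10,11,12,13,14,15}
step 1: eval (r2 <= 9)               {0,1,2,3,4,5,6,7,8,9,10,11,12,13,14,15}
step 2: r1 <- min(min(11, r1), (-2 // -3)) {0,1,2,3,4}
step 3: r1 <- (max(tid, tid) % 3)    {0,1,2,3,4}
step 4: r1 <- r2                     {0,1,2,3,4}
step 5: r2 <- min(-7, r3)            {5,6,7,8,9,10,11,12,13,14,15}

Answer: 6 steps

r2: 0,2,4,6,8,-7,-7,-7,-7,-7,-7,-7,-7,-7,-7,-7
r3: 2,2,2,2,2,2,2,2,2,2,2,2,2,2,2,2
r1: 0,2,4,6,8,0,0,0,0,0,0,0,0,0,0,0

steps = 6; useful = 58; efficiency = 58/96 = 29/48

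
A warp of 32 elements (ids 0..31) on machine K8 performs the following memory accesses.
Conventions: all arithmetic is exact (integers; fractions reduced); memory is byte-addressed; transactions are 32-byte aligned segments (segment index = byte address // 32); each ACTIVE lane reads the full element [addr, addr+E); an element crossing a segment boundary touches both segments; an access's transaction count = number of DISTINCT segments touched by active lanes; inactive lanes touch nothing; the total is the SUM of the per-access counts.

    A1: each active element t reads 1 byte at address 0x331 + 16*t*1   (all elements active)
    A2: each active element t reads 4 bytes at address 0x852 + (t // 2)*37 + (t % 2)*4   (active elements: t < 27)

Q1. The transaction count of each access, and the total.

A1: 17 transactions
A2: 16 transactions

Answer: 17,16; total 33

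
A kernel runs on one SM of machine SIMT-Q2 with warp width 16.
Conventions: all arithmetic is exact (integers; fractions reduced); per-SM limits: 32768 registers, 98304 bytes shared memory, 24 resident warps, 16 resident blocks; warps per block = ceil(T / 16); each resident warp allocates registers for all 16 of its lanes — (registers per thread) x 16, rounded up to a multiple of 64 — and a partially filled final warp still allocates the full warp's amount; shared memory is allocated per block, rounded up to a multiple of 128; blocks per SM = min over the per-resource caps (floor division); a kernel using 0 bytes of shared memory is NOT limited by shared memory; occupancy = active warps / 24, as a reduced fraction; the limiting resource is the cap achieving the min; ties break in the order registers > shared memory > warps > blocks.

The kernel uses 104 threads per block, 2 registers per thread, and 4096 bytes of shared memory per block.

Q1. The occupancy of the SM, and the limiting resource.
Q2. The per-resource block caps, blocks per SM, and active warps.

Answer: occupancy 7/8, limited by warps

registers: 73 blocks
shared memory: 24 blocks
warps: 3 blocks
blocks: 16 blocks

Answer: 3 blocks, 21 active warps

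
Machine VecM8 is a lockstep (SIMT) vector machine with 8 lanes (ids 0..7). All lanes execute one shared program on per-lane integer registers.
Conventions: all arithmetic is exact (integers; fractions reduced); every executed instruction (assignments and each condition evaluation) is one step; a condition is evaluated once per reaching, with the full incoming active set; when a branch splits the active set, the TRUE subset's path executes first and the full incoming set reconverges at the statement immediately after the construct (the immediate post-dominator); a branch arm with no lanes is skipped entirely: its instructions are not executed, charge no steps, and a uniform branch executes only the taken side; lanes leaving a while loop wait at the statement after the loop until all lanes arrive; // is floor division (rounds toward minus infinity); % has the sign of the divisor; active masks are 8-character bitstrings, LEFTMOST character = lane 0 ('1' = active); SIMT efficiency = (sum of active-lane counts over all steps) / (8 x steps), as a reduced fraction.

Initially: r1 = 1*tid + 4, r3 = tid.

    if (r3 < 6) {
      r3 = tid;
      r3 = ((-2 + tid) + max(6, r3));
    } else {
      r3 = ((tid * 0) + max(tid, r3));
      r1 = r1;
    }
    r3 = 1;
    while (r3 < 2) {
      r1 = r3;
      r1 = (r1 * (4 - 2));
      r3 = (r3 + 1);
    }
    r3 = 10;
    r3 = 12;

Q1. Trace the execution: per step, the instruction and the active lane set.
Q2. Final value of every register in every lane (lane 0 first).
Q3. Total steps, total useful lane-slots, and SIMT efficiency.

step 0: eval (r3 < 6)                11111111
step 1: r3 <- tid                    11111100
step 2: r3 <- ((-2 + tid) + max(6, r3)) 11111100
step 3: r3 <- ((tid * 0) + max(tid, r3)) 00000011
step 4: r1 <- r1                     00000011
step 5: r3 <- 1                      11111111
step 6: eval (r3 < 2)                11111111
step 7: r1 <- r3                     11111111
step 8: r1 <- (r1 * (4 - 2))         11111111
step 9: r3 <- (r3 + 1)               11111111
step 10: eval (r3 < 2)                11111111
step 11: r3 <- 10                     11111111
step 12: r3 <- 12                     11111111

Answer: 13 steps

r1: 2,2,2,2,2,2,2,2
r3: 12,12,12,12,12,12,12,12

steps = 13; useful = 88; efficiency = 88/104 = 11/13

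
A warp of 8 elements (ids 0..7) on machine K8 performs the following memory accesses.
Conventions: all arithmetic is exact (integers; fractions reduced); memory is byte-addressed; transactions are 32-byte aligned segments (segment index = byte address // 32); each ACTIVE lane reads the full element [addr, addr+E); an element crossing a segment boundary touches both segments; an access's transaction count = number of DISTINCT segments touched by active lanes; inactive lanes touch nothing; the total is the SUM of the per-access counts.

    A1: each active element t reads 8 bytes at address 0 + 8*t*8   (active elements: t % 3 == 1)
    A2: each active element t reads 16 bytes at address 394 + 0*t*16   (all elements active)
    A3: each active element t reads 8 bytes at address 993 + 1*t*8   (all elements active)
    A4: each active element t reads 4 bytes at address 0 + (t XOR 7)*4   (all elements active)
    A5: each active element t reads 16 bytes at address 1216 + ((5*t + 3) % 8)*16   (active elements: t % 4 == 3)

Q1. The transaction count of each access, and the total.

A1: 3 transactions
A2: 1 transaction
A3: 3 transactions
A4: 1 transaction
A5: 2 transactions

Answer: 3,1,3,1,2; total 10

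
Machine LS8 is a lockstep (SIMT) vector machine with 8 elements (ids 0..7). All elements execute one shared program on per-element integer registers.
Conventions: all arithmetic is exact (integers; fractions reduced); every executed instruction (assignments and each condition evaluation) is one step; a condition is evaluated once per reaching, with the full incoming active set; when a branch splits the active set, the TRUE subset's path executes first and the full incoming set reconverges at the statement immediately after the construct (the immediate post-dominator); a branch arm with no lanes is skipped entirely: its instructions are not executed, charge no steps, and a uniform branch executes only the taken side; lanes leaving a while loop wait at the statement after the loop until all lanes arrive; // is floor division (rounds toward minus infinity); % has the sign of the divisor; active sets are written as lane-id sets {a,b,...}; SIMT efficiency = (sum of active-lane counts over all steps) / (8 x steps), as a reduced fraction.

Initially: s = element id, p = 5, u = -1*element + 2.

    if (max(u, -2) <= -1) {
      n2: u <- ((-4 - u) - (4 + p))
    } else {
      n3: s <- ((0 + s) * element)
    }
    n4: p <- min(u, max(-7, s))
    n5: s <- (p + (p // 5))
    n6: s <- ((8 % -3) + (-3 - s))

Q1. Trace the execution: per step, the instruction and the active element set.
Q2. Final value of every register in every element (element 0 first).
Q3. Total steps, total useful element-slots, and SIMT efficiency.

step 0: eval (max(u, -2) <= -1)      {0,1,2,3,4,5,6,7}
step 1: u <- ((-4 - u) - (4 + p))    {3,4,5,6,7}
step 2: s <- ((0 + s) * element)     {0,1,2}
step 3: p <- min(u, max(-7, s))      {0,1,2,3,4,5,6,7}
step 4: s <- (p + (p // 5))          {0,1,2,3,4,5,6,7}
step 5: s <- ((8 % -3) + (-3 - s))   {0,1,2,3,4,5,6,7}

Answer: 6 steps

s: -4,-5,-4,11,10,8,7,6
p: 0,1,0,-12,-11,-10,-9,-8
u: 2,1,0,-12,-11,-10,-9,-8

steps = 6; useful = 40; efficiency = 40/48 = 5/6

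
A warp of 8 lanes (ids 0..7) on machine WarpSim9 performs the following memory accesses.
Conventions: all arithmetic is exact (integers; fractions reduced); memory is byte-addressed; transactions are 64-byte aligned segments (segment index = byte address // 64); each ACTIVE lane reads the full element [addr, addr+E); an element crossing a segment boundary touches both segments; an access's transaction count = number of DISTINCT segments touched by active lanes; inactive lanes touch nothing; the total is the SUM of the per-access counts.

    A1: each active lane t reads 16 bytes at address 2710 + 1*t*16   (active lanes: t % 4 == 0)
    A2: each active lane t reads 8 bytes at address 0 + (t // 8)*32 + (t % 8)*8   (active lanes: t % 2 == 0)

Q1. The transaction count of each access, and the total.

A1: 2 transactions
A2: 1 transaction

Answer: 2,1; total 3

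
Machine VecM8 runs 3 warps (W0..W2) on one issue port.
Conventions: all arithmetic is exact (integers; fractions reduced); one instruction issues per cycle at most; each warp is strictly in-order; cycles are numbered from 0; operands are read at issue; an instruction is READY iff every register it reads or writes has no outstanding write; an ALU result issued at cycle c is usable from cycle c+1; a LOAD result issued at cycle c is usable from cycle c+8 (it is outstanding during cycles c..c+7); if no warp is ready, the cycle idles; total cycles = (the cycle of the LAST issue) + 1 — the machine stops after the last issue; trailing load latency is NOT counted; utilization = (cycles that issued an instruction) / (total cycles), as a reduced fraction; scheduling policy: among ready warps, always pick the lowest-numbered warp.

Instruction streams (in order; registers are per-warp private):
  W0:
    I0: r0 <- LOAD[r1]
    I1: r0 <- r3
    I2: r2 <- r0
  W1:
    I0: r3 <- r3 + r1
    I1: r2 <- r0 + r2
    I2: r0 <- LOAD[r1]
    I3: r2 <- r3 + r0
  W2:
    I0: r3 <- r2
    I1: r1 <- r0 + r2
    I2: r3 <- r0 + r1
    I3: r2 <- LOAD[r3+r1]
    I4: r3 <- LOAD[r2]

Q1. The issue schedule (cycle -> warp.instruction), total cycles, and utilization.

cycle 0: W0.I0
cycle 1: W1.I0
cycle 2: W1.I1
cycle 3: W1.I2
cycle 4: W2.I0
cycle 5: W2.I1
cycle 6: W2.I2
cycle 7: W2.I3
cycle 8: W0.I1
cycle 9: W0.I2
cycle 10: idle
cycle 11: W1.I3
cycle 12: idle
cycle 13: idle
cycle 14: idle
cycle 15: W2.I4

Answer: 16 cycles, utilization 3/4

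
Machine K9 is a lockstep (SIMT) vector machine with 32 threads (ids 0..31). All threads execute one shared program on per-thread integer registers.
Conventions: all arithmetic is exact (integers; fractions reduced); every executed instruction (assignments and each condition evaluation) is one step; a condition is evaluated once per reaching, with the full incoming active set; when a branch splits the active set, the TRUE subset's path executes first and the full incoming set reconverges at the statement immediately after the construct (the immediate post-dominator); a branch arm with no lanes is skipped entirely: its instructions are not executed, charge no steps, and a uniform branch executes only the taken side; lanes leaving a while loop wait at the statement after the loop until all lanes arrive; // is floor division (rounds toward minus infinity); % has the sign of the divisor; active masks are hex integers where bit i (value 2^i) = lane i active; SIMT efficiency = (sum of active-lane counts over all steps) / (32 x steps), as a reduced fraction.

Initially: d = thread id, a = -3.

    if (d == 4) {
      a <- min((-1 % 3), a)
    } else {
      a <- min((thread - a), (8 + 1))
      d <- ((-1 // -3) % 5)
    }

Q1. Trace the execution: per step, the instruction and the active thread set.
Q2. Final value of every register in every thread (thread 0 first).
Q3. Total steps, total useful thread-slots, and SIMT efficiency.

step 0: eval (d == 4)                0xffffffff
step 1: a <- min((-1 % 3), a)        0x00000010
step 2: a <- min((thread - a), (8 + 1)) 0xffffffef
step 3: d <- ((-1 // -3) % 5)        0xffffffef

Answer: 4 steps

d: 0,0,0,0,4,0,0,0,0,0,0,0,0,0,0,0,0,0,0,0,0,0,0,0,0,0,0,0,0,0,0,0
a: 3,4,5,6,-3,8,9,9,9,9,9,9,9,9,9,9,9,9,9,9,9,9,9,9,9,9,9,9,9,9,9,9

steps = 4; useful = 95; efficiency = 95/128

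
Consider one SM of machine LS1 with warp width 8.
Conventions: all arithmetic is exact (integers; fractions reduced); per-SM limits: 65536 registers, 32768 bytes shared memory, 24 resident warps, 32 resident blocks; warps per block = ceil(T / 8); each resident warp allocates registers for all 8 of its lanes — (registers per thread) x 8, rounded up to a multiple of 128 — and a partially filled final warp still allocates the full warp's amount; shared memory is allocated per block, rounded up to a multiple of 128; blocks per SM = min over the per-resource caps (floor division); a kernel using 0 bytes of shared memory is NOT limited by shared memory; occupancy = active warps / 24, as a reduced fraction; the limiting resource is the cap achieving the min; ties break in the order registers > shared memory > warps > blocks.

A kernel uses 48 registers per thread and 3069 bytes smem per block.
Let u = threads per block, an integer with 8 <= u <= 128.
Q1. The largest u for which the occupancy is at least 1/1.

Answer: u = 96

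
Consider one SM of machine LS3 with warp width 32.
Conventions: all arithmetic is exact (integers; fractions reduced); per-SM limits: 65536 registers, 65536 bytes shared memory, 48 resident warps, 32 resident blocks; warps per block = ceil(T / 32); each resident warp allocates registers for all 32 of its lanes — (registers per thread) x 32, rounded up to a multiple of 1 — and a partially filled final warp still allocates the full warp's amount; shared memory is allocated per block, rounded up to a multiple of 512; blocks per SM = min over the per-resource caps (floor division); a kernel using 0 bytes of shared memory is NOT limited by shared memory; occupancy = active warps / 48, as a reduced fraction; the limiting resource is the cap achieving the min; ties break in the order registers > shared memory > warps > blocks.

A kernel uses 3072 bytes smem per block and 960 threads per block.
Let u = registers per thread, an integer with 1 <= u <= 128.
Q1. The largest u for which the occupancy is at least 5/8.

Answer: u = 68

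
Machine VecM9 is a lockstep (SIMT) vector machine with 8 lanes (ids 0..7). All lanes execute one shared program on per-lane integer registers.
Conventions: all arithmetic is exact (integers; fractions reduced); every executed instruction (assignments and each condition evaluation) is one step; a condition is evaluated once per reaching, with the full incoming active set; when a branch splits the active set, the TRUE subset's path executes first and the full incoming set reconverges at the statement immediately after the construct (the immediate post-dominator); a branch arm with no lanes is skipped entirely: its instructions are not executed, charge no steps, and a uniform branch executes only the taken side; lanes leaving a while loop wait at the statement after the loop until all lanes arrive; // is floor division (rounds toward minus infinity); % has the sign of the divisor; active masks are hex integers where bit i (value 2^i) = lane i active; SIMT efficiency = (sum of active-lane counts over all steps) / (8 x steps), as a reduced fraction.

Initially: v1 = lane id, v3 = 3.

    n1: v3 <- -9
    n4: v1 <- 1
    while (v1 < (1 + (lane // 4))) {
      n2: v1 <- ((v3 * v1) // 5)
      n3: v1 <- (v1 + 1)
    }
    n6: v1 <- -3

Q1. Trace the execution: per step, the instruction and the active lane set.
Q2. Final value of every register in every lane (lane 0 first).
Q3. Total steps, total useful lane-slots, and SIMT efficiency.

step 0: v3 <- -9                     0xff
step 1: v1 <- 1                      0xff
step 2: eval (v1 < (1 + (lane // 4))) 0xff
step 3: v1 <- ((v3 * v1) // 5)       0xf0
step 4: v1 <- (v1 + 1)               0xf0
step 5: eval (v1 < (1 + (lane // 4))) 0xf0
step 6: v1 <- ((v3 * v1) // 5)       0xf0
step 7: v1 <- (v1 + 1)               0xf0
step 8: eval (v1 < (1 + (lane // 4))) 0xf0
step 9: v1 <- -3                     0xff

Answer: 10 steps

v1: -3,-3,-3,-3,-3,-3,-3,-3
v3: -9,-9,-9,-9,-9,-9,-9,-9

steps = 10; useful = 56; efficiency = 56/80 = 7/10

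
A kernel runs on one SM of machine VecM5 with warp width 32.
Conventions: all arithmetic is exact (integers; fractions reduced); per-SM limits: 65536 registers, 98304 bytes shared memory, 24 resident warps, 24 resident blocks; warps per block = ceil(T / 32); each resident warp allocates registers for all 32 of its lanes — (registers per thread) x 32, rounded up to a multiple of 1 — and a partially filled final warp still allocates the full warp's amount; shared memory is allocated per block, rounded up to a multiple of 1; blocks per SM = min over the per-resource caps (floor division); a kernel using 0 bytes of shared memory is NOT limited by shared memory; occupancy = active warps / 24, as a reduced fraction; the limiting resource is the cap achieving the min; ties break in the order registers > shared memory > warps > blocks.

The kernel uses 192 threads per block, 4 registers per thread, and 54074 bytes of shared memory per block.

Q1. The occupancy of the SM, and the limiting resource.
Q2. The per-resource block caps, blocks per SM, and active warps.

Answer: occupancy 1/4, limited by shared memory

registers: 85 blocks
shared memory: 1 block
warps: 4 blocks
blocks: 24 blocks

Answer: 1 block, 6 active warps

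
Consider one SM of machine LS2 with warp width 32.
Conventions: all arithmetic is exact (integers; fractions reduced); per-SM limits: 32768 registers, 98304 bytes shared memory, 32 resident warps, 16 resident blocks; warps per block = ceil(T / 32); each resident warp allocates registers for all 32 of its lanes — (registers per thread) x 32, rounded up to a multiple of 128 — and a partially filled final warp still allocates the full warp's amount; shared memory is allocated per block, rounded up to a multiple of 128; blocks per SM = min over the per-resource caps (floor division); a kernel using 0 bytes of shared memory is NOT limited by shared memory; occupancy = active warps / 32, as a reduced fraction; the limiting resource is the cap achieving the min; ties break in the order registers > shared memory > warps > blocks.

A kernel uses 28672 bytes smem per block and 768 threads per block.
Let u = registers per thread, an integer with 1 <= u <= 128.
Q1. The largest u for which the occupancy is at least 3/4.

Answer: u = 40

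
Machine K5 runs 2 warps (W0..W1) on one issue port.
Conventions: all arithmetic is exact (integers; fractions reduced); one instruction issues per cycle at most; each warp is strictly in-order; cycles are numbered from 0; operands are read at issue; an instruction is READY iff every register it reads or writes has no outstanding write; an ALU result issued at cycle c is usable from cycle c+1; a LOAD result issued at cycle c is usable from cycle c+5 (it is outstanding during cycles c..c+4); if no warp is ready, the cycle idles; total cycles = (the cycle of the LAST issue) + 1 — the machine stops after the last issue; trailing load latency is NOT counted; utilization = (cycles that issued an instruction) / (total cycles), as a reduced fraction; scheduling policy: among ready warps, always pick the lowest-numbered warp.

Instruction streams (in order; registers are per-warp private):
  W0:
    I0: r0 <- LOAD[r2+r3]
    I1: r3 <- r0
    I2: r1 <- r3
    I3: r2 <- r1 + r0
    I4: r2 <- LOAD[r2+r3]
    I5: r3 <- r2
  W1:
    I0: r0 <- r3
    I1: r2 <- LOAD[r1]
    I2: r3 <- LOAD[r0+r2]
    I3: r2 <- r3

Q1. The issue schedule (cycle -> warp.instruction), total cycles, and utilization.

cycle 0: W0.I0
cycle 1: W1.I0
cycle 2: W1.I1
cycle 3: idle
cycle 4: idle
cycle 5: W0.I1
cycle 6: W0.I2
cycle 7: W0.I3
cycle 8: W0.I4
cycle 9: W1.I2
cycle 10: idle
cycle 11: idle
cycle 12: idle
cycle 13: W0.I5
cycle 14: W1.I3

Answer: 15 cycles, utilization 2/3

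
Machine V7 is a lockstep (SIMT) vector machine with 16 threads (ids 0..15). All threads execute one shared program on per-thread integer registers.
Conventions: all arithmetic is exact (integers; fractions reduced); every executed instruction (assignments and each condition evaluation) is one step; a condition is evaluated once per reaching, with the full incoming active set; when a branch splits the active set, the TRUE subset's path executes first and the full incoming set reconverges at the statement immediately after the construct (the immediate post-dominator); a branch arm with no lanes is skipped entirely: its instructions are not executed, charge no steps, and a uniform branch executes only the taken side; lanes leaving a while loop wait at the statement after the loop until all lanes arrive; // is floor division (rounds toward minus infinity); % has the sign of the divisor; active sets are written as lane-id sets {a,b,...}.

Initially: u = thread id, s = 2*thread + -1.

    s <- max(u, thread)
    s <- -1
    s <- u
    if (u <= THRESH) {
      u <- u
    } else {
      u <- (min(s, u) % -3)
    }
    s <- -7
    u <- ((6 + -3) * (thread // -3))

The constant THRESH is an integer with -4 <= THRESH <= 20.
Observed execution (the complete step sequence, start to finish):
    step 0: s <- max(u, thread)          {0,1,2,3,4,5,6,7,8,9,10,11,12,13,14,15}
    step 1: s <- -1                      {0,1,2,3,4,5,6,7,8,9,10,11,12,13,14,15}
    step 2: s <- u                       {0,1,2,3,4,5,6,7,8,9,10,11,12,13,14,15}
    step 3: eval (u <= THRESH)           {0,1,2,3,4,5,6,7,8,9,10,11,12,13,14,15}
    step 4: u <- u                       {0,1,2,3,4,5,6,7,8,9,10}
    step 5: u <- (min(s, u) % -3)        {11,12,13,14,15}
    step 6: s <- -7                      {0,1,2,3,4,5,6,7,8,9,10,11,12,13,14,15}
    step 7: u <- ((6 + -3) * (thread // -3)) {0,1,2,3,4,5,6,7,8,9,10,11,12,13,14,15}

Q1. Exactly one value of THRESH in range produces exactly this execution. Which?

Answer: THRESH = 10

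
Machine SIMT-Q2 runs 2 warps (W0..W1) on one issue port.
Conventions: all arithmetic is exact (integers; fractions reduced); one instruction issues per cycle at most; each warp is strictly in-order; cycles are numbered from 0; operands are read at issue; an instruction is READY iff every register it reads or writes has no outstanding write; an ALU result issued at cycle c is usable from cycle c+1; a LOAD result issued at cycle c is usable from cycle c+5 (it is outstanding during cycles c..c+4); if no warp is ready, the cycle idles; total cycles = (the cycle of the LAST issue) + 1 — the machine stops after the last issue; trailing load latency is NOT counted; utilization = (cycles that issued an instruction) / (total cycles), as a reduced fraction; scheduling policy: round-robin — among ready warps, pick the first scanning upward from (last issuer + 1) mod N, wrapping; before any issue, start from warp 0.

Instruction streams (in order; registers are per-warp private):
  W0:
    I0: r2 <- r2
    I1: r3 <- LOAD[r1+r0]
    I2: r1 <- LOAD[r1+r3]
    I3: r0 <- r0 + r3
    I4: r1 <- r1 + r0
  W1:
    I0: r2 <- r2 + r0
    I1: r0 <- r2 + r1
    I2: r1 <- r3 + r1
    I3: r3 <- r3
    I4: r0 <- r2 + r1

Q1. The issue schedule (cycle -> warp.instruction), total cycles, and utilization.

cycle 0: W0.I0
cycle 1: W1.I0
cycle 2: W0.I1
cycle 3: W1.I1
cycle 4: W1.I2
cycle 5: W1.I3
cycle 6: W1.I4
cycle 7: W0.I2
cycle 8: W0.I3
cycle 9: idle
cycle 10: idle
cycle 11: idle
cycle 12: W0.I4

Answer: 13 cycles, utilization 10/13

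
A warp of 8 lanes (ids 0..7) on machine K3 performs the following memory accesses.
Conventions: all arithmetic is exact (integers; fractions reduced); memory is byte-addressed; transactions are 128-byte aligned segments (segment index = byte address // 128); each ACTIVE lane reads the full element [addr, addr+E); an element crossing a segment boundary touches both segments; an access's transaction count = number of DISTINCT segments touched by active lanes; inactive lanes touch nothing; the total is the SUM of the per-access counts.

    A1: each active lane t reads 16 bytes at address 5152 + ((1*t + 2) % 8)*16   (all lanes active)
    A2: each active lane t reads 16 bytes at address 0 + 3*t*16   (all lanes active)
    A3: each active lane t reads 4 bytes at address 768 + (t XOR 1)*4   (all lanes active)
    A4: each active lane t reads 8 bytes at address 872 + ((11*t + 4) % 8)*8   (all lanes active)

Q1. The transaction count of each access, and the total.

A1: 2 transactions
A2: 3 transactions
A3: 1 transaction
A4: 2 transactions

Answer: 2,3,1,2; total 8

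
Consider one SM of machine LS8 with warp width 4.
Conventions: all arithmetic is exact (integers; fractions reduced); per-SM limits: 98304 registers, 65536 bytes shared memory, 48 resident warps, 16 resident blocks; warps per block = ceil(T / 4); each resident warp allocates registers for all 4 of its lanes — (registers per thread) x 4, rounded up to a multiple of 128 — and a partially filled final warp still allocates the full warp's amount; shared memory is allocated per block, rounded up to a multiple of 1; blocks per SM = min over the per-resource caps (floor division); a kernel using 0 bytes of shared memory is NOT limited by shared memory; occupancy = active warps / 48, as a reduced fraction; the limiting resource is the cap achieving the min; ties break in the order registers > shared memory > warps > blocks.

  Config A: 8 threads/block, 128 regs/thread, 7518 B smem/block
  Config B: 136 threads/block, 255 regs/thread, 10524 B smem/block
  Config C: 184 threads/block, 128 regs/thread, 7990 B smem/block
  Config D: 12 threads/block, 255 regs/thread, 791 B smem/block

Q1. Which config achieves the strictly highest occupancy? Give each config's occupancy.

occupancies: A 1/3, B 17/24, C 23/24, D 1

Answer: D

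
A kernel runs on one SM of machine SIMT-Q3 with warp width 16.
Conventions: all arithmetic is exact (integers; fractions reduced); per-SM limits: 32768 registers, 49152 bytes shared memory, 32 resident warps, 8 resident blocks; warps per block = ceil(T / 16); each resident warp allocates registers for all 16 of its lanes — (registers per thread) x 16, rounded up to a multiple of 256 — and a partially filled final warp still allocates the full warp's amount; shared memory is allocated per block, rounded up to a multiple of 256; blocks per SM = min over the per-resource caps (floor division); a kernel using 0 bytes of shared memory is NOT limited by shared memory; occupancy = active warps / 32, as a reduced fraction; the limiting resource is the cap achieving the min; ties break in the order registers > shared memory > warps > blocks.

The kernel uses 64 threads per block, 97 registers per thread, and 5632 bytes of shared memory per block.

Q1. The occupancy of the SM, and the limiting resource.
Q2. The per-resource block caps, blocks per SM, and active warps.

Answer: occupancy 1/2, limited by registers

registers: 4 blocks
shared memory: 8 blocks
warps: 8 blocks
blocks: 8 blocks

Answer: 4 blocks, 16 active warps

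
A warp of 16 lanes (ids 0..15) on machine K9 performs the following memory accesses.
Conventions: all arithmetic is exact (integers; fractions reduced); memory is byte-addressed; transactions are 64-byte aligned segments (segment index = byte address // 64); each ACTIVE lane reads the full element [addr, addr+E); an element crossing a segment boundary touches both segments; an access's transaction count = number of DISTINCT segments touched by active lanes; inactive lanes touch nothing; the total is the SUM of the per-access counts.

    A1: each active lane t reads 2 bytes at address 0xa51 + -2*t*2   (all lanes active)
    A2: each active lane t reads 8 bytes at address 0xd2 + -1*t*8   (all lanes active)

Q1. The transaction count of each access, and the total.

A1: 2 transactions
A2: 3 transactions

Answer: 2,3; total 5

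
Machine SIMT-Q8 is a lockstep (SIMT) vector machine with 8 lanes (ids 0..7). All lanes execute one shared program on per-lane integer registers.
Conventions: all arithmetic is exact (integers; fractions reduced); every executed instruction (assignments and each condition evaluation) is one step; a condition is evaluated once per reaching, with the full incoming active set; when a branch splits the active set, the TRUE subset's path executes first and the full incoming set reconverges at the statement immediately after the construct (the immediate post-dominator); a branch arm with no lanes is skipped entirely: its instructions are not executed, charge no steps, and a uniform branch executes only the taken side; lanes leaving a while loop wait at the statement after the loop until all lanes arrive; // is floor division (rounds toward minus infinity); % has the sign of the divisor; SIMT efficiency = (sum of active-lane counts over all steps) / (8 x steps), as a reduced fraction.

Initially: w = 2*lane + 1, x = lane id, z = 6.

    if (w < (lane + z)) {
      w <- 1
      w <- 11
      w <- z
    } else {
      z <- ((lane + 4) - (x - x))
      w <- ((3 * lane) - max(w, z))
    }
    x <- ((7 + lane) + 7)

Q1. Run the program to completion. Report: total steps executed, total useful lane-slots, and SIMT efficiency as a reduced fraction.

Answer: 7 steps, 37 useful, 37/56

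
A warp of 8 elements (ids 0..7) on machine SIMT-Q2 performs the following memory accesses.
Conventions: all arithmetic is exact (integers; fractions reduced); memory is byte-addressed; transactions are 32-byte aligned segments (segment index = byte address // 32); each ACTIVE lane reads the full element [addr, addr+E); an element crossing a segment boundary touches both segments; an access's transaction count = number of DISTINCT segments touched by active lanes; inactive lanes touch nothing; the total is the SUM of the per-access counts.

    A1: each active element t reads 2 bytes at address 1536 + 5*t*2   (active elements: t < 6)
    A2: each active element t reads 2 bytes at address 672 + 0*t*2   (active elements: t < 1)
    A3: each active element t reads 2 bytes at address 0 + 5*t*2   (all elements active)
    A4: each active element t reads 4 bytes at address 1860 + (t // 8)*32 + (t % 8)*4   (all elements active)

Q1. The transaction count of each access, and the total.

A1: 2 transactions
A2: 1 transaction
A3: 3 transactions
A4: 2 transactions

Answer: 2,1,3,2; total 8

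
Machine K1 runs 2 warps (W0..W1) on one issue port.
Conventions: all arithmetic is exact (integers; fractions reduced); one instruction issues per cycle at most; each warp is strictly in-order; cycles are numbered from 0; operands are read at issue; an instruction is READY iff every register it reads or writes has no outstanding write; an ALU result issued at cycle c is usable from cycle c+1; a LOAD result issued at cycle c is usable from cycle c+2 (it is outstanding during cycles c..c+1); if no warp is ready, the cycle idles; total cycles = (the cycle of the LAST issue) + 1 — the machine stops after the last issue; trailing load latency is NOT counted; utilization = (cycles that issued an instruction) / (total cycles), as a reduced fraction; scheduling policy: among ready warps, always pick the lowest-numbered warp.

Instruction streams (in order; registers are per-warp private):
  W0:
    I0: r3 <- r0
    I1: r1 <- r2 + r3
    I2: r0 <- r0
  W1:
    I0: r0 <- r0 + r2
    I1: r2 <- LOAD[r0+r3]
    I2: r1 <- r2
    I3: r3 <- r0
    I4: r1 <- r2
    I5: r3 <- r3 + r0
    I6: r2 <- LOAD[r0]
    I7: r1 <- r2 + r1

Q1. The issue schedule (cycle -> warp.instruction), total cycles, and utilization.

cycle 0: W0.I0
cycle 1: W0.I1
cycle 2: W0.I2
cycle 3: W1.I0
cycle 4: W1.I1
cycle 5: idle
cycle 6: W1.I2
cycle 7: W1.I3
cycle 8: W1.I4
cycle 9: W1.I5
cycle 10: W1.I6
cycle 11: idle
cycle 12: W1.I7

Answer: 13 cycles, utilization 11/13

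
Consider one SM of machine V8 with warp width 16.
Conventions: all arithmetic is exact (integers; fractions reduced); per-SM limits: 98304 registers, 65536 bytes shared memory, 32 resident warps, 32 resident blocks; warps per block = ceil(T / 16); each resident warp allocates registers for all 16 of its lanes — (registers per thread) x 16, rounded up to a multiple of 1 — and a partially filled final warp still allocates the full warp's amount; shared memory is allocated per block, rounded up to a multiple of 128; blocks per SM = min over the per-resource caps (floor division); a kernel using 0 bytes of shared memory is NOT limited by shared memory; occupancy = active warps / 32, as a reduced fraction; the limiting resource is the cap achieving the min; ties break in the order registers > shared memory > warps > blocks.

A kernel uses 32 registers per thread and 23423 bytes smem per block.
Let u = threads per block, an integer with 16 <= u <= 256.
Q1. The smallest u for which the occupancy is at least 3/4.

Answer: u = 177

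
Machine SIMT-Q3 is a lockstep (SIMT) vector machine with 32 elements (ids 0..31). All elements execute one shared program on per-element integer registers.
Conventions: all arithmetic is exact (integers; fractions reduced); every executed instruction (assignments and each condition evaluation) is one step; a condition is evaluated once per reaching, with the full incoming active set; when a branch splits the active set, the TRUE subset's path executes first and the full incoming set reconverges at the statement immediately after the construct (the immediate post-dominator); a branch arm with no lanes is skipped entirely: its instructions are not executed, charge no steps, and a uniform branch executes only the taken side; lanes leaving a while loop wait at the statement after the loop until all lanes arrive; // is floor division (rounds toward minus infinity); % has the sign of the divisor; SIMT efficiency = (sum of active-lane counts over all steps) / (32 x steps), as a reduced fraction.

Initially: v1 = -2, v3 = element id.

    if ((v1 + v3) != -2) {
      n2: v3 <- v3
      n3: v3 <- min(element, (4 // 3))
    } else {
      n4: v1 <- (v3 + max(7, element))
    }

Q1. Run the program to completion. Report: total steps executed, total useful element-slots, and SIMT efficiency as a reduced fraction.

Answer: 4 steps, 95 useful, 95/128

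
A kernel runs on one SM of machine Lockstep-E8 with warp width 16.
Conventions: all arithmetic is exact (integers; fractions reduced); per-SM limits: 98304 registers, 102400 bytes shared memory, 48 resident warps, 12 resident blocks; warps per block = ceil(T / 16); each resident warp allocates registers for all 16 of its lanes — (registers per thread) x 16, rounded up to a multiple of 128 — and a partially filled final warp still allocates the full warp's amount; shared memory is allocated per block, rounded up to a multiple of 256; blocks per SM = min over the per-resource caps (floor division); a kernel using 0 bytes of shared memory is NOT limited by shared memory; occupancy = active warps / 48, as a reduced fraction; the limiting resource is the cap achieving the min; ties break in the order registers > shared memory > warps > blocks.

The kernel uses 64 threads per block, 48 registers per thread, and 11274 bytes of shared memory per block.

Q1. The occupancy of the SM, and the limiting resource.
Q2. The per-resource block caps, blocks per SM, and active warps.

Answer: occupancy 2/3, limited by shared memory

registers: 32 blocks
shared memory: 8 blocks
warps: 12 blocks
blocks: 12 blocks

Answer: 8 blocks, 32 active warps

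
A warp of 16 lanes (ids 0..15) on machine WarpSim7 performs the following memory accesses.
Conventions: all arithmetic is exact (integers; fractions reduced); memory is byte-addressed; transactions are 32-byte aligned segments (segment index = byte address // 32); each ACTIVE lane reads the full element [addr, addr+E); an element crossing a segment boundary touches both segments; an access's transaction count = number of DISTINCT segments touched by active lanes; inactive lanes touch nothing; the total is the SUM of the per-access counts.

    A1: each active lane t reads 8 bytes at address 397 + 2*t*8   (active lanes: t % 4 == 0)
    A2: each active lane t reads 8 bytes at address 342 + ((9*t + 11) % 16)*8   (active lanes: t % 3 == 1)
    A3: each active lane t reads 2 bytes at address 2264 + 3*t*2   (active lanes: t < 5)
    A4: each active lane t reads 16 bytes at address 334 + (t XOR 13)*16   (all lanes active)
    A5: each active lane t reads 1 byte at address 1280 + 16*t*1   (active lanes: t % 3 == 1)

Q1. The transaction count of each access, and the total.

A1: 4 transactions
A2: 5 transactions
A3: 2 transactions
A4: 9 transactions
A5: 5 transactions

Answer: 4,5,2,9,5; total 25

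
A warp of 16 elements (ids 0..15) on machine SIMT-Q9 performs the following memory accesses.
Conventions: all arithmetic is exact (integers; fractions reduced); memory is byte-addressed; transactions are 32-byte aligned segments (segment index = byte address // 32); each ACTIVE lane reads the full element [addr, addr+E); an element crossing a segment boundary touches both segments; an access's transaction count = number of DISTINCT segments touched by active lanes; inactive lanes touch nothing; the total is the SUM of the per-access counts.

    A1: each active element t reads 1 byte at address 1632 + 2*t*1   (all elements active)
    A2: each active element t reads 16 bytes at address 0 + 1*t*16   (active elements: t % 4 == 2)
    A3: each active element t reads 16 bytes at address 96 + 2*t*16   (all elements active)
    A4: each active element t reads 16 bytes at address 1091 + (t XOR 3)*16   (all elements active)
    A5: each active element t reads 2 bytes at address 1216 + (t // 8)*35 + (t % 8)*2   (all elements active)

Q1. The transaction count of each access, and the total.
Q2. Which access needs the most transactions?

A1: 1 transaction
A2: 4 transactions
A3: 16 transactions
A4: 9 transactions
A5: 2 transactions

Answer: 1,4,16,9,2; total 32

Answer: A3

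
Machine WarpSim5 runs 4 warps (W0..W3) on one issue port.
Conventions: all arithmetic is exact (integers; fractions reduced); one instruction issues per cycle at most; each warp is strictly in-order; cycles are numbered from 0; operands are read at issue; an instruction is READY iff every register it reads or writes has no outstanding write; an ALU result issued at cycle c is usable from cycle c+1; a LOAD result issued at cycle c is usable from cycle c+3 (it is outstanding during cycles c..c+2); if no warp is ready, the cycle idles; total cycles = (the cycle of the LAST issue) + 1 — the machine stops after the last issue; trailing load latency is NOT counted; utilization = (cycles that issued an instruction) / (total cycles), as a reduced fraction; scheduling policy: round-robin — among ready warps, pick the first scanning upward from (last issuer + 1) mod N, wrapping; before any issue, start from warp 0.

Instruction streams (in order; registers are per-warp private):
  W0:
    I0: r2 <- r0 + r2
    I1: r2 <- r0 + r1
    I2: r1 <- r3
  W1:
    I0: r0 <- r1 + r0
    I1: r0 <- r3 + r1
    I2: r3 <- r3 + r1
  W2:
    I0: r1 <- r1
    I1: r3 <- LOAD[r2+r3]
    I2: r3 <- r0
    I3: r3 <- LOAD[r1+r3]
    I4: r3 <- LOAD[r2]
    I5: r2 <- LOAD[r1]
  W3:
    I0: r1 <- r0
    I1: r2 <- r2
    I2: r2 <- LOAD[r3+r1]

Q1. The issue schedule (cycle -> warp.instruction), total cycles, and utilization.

cycle 0: W0.I0
cycle 1: W1.I0
cycle 2: W2.I0
cycle 3: W3.I0
cycle 4: W0.I1
cycle 5: W1.I1
cycle 6: W2.I1
cycle 7: W3.I1
cycle 8: W0.I2
cycle 9: W1.I2
cycle 10: W2.I2
cycle 11: W3.I2
cycle 12: W2.I3
cycle 13: idle
cycle 14: idle
cycle 15: W2.I4
cycle 16: W2.I5

Answer: 17 cycles, utilization 15/17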